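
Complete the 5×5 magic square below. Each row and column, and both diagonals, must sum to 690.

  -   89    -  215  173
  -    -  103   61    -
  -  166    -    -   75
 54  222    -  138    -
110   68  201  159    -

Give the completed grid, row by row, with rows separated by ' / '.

131 89 82 215 173 / 187 145 103 61 194 / 208 166 124 117 75 / 54 222 180 138 96 / 110 68 201 159 152

The remaining cell in row 5 is (5,5) = 690 − 538 = 152.
Column 2 needs 690; the known cells sum to 545, so (2,2) = 145.
Column 4 needs 690; the known cells sum to 573, so (3,4) = 117.
From anti-diagonal, 690 − (173 + 61 + 222 + 110) gives (3,3) = 124.
Row 3: 166 + 124 + 117 + 75 + ? = 690, so (3,1) = 208.
Main diagonal must total 690; the given cells sum to 559, so (1,1) = 131.
Row 1: 131 + 89 + 215 + 173 + ? = 690, so (1,3) = 82.
Using column 1: 131 + 208 + 54 + 110 + ? → (2,1) = 690 − 503 = 187.
The remaining cell in column 3 is (4,3) = 690 − 510 = 180.
Row 2 must total 690; the given cells sum to 496, so (2,5) = 194.
From row 4, 690 − (54 + 222 + 180 + 138) gives (4,5) = 96.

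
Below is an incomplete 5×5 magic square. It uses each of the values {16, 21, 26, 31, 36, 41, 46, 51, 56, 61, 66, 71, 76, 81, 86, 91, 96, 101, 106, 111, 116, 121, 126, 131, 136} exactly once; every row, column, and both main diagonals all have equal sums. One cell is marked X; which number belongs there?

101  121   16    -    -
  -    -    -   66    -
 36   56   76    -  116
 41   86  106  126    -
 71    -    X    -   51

136

The 25 entries sum to 1900, so each line sums to 1900/5 = 380.
The remaining cell in row 3 is (3,4) = 380 − 284 = 96.
From row 4, 380 − (41 + 86 + 106 + 126) gives (4,5) = 21.
The remaining cell in column 1 is (2,1) = 380 − 249 = 131.
Main diagonal must total 380; the given cells sum to 354, so (2,2) = 26.
The remaining cell in anti-diagonal is (1,5) = 380 − 299 = 81.
From row 1, 380 − (101 + 121 + 16 + 81) gives (1,4) = 61.
Column 2: 121 + 26 + 56 + 86 + ? = 380, so (5,2) = 91.
The remaining cell in column 4 is (5,4) = 380 − 349 = 31.
Column 5 must total 380; the given cells sum to 269, so (2,5) = 111.
Row 2: 131 + 26 + 66 + 111 + ? = 380, so (2,3) = 46.
Row 5 needs 380; the known cells sum to 244, so (5,3) = 136.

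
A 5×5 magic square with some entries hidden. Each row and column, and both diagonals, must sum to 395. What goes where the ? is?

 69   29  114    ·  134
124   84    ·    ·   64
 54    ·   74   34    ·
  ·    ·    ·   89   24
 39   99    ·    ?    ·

The remaining cell in row 1 is (1,4) = 395 − 346 = 49.
Column 1 must total 395; the given cells sum to 286, so (4,1) = 109.
Using main diagonal: 69 + 84 + 74 + 89 + ? → (5,5) = 395 − 316 = 79.
Column 5 must total 395; the given cells sum to 301, so (3,5) = 94.
Row 3: 54 + 74 + 34 + 94 + ? = 395, so (3,2) = 139.
Using column 2: 29 + 84 + 139 + 99 + ? → (4,2) = 395 − 351 = 44.
The remaining cell in anti-diagonal is (2,4) = 395 − 291 = 104.
From row 2, 395 − (124 + 84 + 104 + 64) gives (2,3) = 19.
Row 4 must total 395; the given cells sum to 266, so (4,3) = 129.
Using column 3: 114 + 19 + 74 + 129 + ? → (5,3) = 395 − 336 = 59.
The remaining cell in column 4 is (5,4) = 395 − 276 = 119.

119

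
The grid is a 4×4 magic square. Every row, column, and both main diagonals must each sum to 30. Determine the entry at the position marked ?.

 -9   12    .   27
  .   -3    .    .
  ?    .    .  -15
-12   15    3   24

21

Using row 1: -9 + 12 + 27 + ? → (1,3) = 30 − 30 = 0.
Column 2 needs 30; the known cells sum to 24, so (3,2) = 6.
The remaining cell in column 4 is (2,4) = 30 − 36 = -6.
Main diagonal must total 30; the given cells sum to 12, so (3,3) = 18.
Using anti-diagonal: 27 + 6 + (-12) + ? → (2,3) = 30 − 21 = 9.
Row 2: -3 + 9 + (-6) + ? = 30, so (2,1) = 30.
The remaining cell in row 3 is (3,1) = 30 − 9 = 21.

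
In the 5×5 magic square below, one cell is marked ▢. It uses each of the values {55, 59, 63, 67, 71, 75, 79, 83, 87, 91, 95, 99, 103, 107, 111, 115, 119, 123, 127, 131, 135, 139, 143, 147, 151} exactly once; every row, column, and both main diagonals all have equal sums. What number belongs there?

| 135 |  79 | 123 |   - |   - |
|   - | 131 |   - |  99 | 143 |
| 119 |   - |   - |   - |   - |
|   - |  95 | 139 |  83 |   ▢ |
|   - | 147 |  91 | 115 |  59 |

The 25 entries sum to 2575, so each line sums to 2575/5 = 515.
Using row 5: 147 + 91 + 115 + 59 + ? → (5,1) = 515 − 412 = 103.
Column 2: 79 + 131 + 95 + 147 + ? = 515, so (3,2) = 63.
The remaining cell in main diagonal is (3,3) = 515 − 408 = 107.
Using anti-diagonal: 99 + 107 + 95 + 103 + ? → (1,5) = 515 − 404 = 111.
Using row 1: 135 + 79 + 123 + 111 + ? → (1,4) = 515 − 448 = 67.
Using column 3: 123 + 107 + 139 + 91 + ? → (2,3) = 515 − 460 = 55.
Using column 4: 67 + 99 + 83 + 115 + ? → (3,4) = 515 − 364 = 151.
Row 2 must total 515; the given cells sum to 428, so (2,1) = 87.
Using row 3: 119 + 63 + 107 + 151 + ? → (3,5) = 515 − 440 = 75.
The remaining cell in column 1 is (4,1) = 515 − 444 = 71.
Column 5: 111 + 143 + 75 + 59 + ? = 515, so (4,5) = 127.

127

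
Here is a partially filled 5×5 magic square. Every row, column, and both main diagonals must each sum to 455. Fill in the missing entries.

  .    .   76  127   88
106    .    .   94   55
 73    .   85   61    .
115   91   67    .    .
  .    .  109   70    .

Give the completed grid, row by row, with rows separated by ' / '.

64 100 76 127 88 / 106 82 118 94 55 / 73 124 85 61 112 / 115 91 67 103 79 / 97 58 109 70 121

The remaining cell in column 3 is (2,3) = 455 − 337 = 118.
Column 4 must total 455; the given cells sum to 352, so (4,4) = 103.
Anti-diagonal needs 455; the known cells sum to 358, so (5,1) = 97.
Row 2: 106 + 118 + 94 + 55 + ? = 455, so (2,2) = 82.
From row 4, 455 − (115 + 91 + 67 + 103) gives (4,5) = 79.
Column 1: 106 + 73 + 115 + 97 + ? = 455, so (1,1) = 64.
From main diagonal, 455 − (64 + 82 + 85 + 103) gives (5,5) = 121.
Row 1 must total 455; the given cells sum to 355, so (1,2) = 100.
From row 5, 455 − (97 + 109 + 70 + 121) gives (5,2) = 58.
The remaining cell in column 2 is (3,2) = 455 − 331 = 124.
Column 5 must total 455; the given cells sum to 343, so (3,5) = 112.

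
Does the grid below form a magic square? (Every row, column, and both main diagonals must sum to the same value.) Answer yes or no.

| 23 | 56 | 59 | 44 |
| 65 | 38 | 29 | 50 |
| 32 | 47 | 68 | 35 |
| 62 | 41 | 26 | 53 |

Yes

Row 1: 23 + 56 + 59 + 44 = 182.
Row 2: 65 + 38 + 29 + 50 = 182.
Row 3: 32 + 47 + 68 + 35 = 182.
Row 4: 62 + 41 + 26 + 53 = 182.
Column 1: 23 + 65 + 32 + 62 = 182.
Column 2: 56 + 38 + 47 + 41 = 182.
Column 3: 59 + 29 + 68 + 26 = 182.
Column 4: 44 + 50 + 35 + 53 = 182.
Main diagonal: 23 + 38 + 68 + 53 = 182.
Anti-diagonal: 44 + 29 + 47 + 62 = 182.
All lines sum to 182.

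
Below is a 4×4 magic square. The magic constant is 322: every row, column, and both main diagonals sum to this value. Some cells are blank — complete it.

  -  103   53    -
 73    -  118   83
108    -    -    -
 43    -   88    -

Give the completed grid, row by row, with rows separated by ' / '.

The remaining cell in row 2 is (2,2) = 322 − 274 = 48.
Using column 1: 73 + 108 + 43 + ? → (1,1) = 322 − 224 = 98.
Column 3 must total 322; the given cells sum to 259, so (3,3) = 63.
Main diagonal must total 322; the given cells sum to 209, so (4,4) = 113.
Row 1 must total 322; the given cells sum to 254, so (1,4) = 68.
Row 4: 43 + 88 + 113 + ? = 322, so (4,2) = 78.
Column 2: 103 + 48 + 78 + ? = 322, so (3,2) = 93.
Column 4: 68 + 83 + 113 + ? = 322, so (3,4) = 58.

98 103 53 68 / 73 48 118 83 / 108 93 63 58 / 43 78 88 113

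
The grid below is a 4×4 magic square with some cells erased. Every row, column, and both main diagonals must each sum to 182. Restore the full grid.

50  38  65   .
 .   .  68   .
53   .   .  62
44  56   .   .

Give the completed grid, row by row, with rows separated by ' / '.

Row 1: 50 + 38 + 65 + ? = 182, so (1,4) = 29.
Column 1 must total 182; the given cells sum to 147, so (2,1) = 35.
From anti-diagonal, 182 − (29 + 68 + 44) gives (3,2) = 41.
Using row 3: 53 + 41 + 62 + ? → (3,3) = 182 − 156 = 26.
The remaining cell in column 2 is (2,2) = 182 − 135 = 47.
Column 3 must total 182; the given cells sum to 159, so (4,3) = 23.
The remaining cell in main diagonal is (4,4) = 182 − 123 = 59.
From row 2, 182 − (35 + 47 + 68) gives (2,4) = 32.

50 38 65 29 / 35 47 68 32 / 53 41 26 62 / 44 56 23 59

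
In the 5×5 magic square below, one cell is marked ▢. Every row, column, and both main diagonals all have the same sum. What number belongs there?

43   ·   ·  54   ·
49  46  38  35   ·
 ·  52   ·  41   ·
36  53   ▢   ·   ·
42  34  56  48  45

50

Row 5 is complete and sums to 225; that is the magic constant.
Row 2 must total 225; the given cells sum to 168, so (2,5) = 57.
Using column 1: 43 + 49 + 36 + 42 + ? → (3,1) = 225 − 170 = 55.
Using column 2: 46 + 52 + 53 + 34 + ? → (1,2) = 225 − 185 = 40.
Column 4: 54 + 35 + 41 + 48 + ? = 225, so (4,4) = 47.
From main diagonal, 225 − (43 + 46 + 47 + 45) gives (3,3) = 44.
The remaining cell in anti-diagonal is (1,5) = 225 − 174 = 51.
Row 1 needs 225; the known cells sum to 188, so (1,3) = 37.
The remaining cell in row 3 is (3,5) = 225 − 192 = 33.
Column 3 needs 225; the known cells sum to 175, so (4,3) = 50.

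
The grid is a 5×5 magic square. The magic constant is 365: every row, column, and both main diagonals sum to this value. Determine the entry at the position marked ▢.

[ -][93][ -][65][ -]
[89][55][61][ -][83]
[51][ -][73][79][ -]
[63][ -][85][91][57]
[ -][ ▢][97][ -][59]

Row 2 must total 365; the given cells sum to 288, so (2,4) = 77.
The remaining cell in row 4 is (4,2) = 365 − 296 = 69.
Column 3: 61 + 73 + 85 + 97 + ? = 365, so (1,3) = 49.
From column 4, 365 − (65 + 77 + 79 + 91) gives (5,4) = 53.
Using main diagonal: 55 + 73 + 91 + 59 + ? → (1,1) = 365 − 278 = 87.
The remaining cell in row 1 is (1,5) = 365 − 294 = 71.
Using column 1: 87 + 89 + 51 + 63 + ? → (5,1) = 365 − 290 = 75.
From column 5, 365 − (71 + 83 + 57 + 59) gives (3,5) = 95.
Row 3: 51 + 73 + 79 + 95 + ? = 365, so (3,2) = 67.
From row 5, 365 − (75 + 97 + 53 + 59) gives (5,2) = 81.

81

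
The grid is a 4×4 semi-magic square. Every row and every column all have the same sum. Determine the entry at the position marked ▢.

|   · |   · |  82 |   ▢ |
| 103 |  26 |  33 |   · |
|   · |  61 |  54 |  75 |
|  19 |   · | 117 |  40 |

47

Column 3 is complete and sums to 286; that is the magic constant.
Row 2: 103 + 26 + 33 + ? = 286, so (2,4) = 124.
Row 3 needs 286; the known cells sum to 190, so (3,1) = 96.
Using row 4: 19 + 117 + 40 + ? → (4,2) = 286 − 176 = 110.
The remaining cell in column 1 is (1,1) = 286 − 218 = 68.
Using column 2: 26 + 61 + 110 + ? → (1,2) = 286 − 197 = 89.
Column 4 needs 286; the known cells sum to 239, so (1,4) = 47.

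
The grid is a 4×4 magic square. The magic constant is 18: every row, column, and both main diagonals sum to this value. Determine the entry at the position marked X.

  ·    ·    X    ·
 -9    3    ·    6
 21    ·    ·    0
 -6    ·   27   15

-15

Row 2 needs 18; the known cells sum to 0, so (2,3) = 18.
From row 4, 18 − (-6 + 27 + 15) gives (4,2) = -18.
The remaining cell in column 1 is (1,1) = 18 − 6 = 12.
From column 4, 18 − (6 + 0 + 15) gives (1,4) = -3.
The remaining cell in main diagonal is (3,3) = 18 − 30 = -12.
Anti-diagonal: -3 + 18 + (-6) + ? = 18, so (3,2) = 9.
Column 2 needs 18; the known cells sum to -6, so (1,2) = 24.
Column 3: 18 + (-12) + 27 + ? = 18, so (1,3) = -15.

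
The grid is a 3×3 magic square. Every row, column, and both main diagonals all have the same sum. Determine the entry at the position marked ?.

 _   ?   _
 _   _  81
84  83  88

87

Row 3 is complete and sums to 255; that is the magic constant.
The remaining cell in column 3 is (1,3) = 255 − 169 = 86.
Anti-diagonal must total 255; the given cells sum to 170, so (2,2) = 85.
The remaining cell in row 2 is (2,1) = 255 − 166 = 89.
Column 1 must total 255; the given cells sum to 173, so (1,1) = 82.
Using column 2: 85 + 83 + ? → (1,2) = 255 − 168 = 87.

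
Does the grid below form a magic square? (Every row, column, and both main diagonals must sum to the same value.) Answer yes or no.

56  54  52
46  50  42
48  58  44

Row 1: 56 + 54 + 52 = 162.
Row 2: 46 + 50 + 42 = 138.
Row 3: 48 + 58 + 44 = 150.
Column 1: 56 + 46 + 48 = 150.
Column 2: 54 + 50 + 58 = 162.
Column 3: 52 + 42 + 44 = 138.
Main diagonal: 56 + 50 + 44 = 150.
Anti-diagonal: 52 + 50 + 48 = 150.

No — row 2 sums to 138 but anti-diagonal sums to 150.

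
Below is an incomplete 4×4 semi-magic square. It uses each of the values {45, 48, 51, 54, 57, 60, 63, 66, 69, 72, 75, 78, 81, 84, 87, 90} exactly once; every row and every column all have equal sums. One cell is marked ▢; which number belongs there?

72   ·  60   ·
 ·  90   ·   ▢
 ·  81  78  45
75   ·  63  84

The 16 entries sum to 1080, so each line sums to 1080/4 = 270.
Using row 3: 81 + 78 + 45 + ? → (3,1) = 270 − 204 = 66.
From row 4, 270 − (75 + 63 + 84) gives (4,2) = 48.
From column 1, 270 − (72 + 66 + 75) gives (2,1) = 57.
Using column 2: 90 + 81 + 48 + ? → (1,2) = 270 − 219 = 51.
Using column 3: 60 + 78 + 63 + ? → (2,3) = 270 − 201 = 69.
Row 1 must total 270; the given cells sum to 183, so (1,4) = 87.
Row 2: 57 + 90 + 69 + ? = 270, so (2,4) = 54.

54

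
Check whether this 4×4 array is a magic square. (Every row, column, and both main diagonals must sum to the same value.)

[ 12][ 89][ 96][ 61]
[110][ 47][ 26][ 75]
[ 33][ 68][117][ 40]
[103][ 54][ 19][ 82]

Yes

Row 1: 12 + 89 + 96 + 61 = 258.
Row 2: 110 + 47 + 26 + 75 = 258.
Row 3: 33 + 68 + 117 + 40 = 258.
Row 4: 103 + 54 + 19 + 82 = 258.
Column 1: 12 + 110 + 33 + 103 = 258.
Column 2: 89 + 47 + 68 + 54 = 258.
Column 3: 96 + 26 + 117 + 19 = 258.
Column 4: 61 + 75 + 40 + 82 = 258.
Main diagonal: 12 + 47 + 117 + 82 = 258.
Anti-diagonal: 61 + 26 + 68 + 103 = 258.
All lines sum to 258.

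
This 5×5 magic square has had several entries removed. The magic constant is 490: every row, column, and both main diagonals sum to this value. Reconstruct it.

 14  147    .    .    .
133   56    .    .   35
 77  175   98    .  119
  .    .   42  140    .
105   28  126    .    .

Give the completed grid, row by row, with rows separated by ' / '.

Using row 3: 77 + 175 + 98 + 119 + ? → (3,4) = 490 − 469 = 21.
Column 1 must total 490; the given cells sum to 329, so (4,1) = 161.
Column 2: 147 + 56 + 175 + 28 + ? = 490, so (4,2) = 84.
Using main diagonal: 14 + 56 + 98 + 140 + ? → (5,5) = 490 − 308 = 182.
Row 4 needs 490; the known cells sum to 427, so (4,5) = 63.
Row 5 needs 490; the known cells sum to 441, so (5,4) = 49.
Column 5 must total 490; the given cells sum to 399, so (1,5) = 91.
Anti-diagonal needs 490; the known cells sum to 378, so (2,4) = 112.
Using row 2: 133 + 56 + 112 + 35 + ? → (2,3) = 490 − 336 = 154.
Using column 3: 154 + 98 + 42 + 126 + ? → (1,3) = 490 − 420 = 70.
Column 4 must total 490; the given cells sum to 322, so (1,4) = 168.

14 147 70 168 91 / 133 56 154 112 35 / 77 175 98 21 119 / 161 84 42 140 63 / 105 28 126 49 182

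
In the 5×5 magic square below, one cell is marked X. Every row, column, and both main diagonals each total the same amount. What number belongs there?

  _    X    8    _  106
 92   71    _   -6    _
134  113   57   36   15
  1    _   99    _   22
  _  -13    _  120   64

Row 3 is complete and sums to 355; that is the magic constant.
Column 5 needs 355; the known cells sum to 207, so (2,5) = 148.
Row 2 must total 355; the given cells sum to 305, so (2,3) = 50.
Column 3: 8 + 50 + 57 + 99 + ? = 355, so (5,3) = 141.
Row 5: -13 + 141 + 120 + 64 + ? = 355, so (5,1) = 43.
From column 1, 355 − (92 + 134 + 1 + 43) gives (1,1) = 85.
Main diagonal must total 355; the given cells sum to 277, so (4,4) = 78.
From anti-diagonal, 355 − (106 + (-6) + 57 + 43) gives (4,2) = 155.
Column 2: 71 + 113 + 155 + (-13) + ? = 355, so (1,2) = 29.

29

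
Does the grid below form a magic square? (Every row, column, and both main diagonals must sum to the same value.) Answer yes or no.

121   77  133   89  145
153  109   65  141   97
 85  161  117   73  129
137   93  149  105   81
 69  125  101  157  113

Row 1: 121 + 77 + 133 + 89 + 145 = 565.
Row 2: 153 + 109 + 65 + 141 + 97 = 565.
Row 3: 85 + 161 + 117 + 73 + 129 = 565.
Row 4: 137 + 93 + 149 + 105 + 81 = 565.
Row 5: 69 + 125 + 101 + 157 + 113 = 565.
Column 1: 121 + 153 + 85 + 137 + 69 = 565.
Column 2: 77 + 109 + 161 + 93 + 125 = 565.
Column 3: 133 + 65 + 117 + 149 + 101 = 565.
Column 4: 89 + 141 + 73 + 105 + 157 = 565.
Column 5: 145 + 97 + 129 + 81 + 113 = 565.
Main diagonal: 121 + 109 + 117 + 105 + 113 = 565.
Anti-diagonal: 145 + 141 + 117 + 93 + 69 = 565.
All lines sum to 565.

Yes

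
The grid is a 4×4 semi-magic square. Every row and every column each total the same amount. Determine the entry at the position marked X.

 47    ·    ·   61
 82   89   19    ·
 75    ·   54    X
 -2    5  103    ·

Column 1 is complete and sums to 202; that is the magic constant.
Using row 2: 82 + 89 + 19 + ? → (2,4) = 202 − 190 = 12.
Row 4 must total 202; the given cells sum to 106, so (4,4) = 96.
Using column 3: 19 + 54 + 103 + ? → (1,3) = 202 − 176 = 26.
The remaining cell in column 4 is (3,4) = 202 − 169 = 33.

33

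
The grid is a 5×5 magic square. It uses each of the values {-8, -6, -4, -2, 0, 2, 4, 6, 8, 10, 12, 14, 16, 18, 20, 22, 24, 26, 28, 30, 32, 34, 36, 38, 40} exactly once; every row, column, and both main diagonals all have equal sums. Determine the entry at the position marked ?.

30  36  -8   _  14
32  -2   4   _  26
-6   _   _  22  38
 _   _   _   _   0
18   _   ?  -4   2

The 25 entries sum to 400, so each line sums to 400/5 = 80.
Row 1 must total 80; the given cells sum to 72, so (1,4) = 8.
From row 2, 80 − (32 + (-2) + 4 + 26) gives (2,4) = 20.
From column 1, 80 − (30 + 32 + (-6) + 18) gives (4,1) = 6.
Column 4 must total 80; the given cells sum to 46, so (4,4) = 34.
Main diagonal: 30 + (-2) + 34 + 2 + ? = 80, so (3,3) = 16.
Anti-diagonal needs 80; the known cells sum to 68, so (4,2) = 12.
The remaining cell in row 3 is (3,2) = 80 − 70 = 10.
The remaining cell in row 4 is (4,3) = 80 − 52 = 28.
Column 2 must total 80; the given cells sum to 56, so (5,2) = 24.
From column 3, 80 − (-8 + 4 + 16 + 28) gives (5,3) = 40.

40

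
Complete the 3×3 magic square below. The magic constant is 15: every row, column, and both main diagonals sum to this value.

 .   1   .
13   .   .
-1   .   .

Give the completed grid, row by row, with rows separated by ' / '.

3 1 11 / 13 5 -3 / -1 9 7

Column 1: 13 + (-1) + ? = 15, so (1,1) = 3.
Using row 1: 3 + 1 + ? → (1,3) = 15 − 4 = 11.
Anti-diagonal: 11 + (-1) + ? = 15, so (2,2) = 5.
The remaining cell in row 2 is (2,3) = 15 − 18 = -3.
Using column 2: 1 + 5 + ? → (3,2) = 15 − 6 = 9.
From column 3, 15 − (11 + (-3)) gives (3,3) = 7.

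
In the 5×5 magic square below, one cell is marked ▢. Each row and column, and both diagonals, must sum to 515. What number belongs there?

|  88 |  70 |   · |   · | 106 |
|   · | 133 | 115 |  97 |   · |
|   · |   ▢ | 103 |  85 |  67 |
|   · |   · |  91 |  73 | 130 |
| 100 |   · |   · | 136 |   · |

121

The remaining cell in column 4 is (1,4) = 515 − 391 = 124.
From main diagonal, 515 − (88 + 133 + 103 + 73) gives (5,5) = 118.
Using anti-diagonal: 106 + 97 + 103 + 100 + ? → (4,2) = 515 − 406 = 109.
From row 1, 515 − (88 + 70 + 124 + 106) gives (1,3) = 127.
Row 4: 109 + 91 + 73 + 130 + ? = 515, so (4,1) = 112.
Column 3: 127 + 115 + 103 + 91 + ? = 515, so (5,3) = 79.
Column 5 must total 515; the given cells sum to 421, so (2,5) = 94.
Using row 2: 133 + 115 + 97 + 94 + ? → (2,1) = 515 − 439 = 76.
Row 5 must total 515; the given cells sum to 433, so (5,2) = 82.
Column 1 must total 515; the given cells sum to 376, so (3,1) = 139.
Using column 2: 70 + 133 + 109 + 82 + ? → (3,2) = 515 − 394 = 121.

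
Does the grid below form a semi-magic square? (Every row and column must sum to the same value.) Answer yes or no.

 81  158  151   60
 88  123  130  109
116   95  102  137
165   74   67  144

Row 1: 81 + 158 + 151 + 60 = 450.
Row 2: 88 + 123 + 130 + 109 = 450.
Row 3: 116 + 95 + 102 + 137 = 450.
Row 4: 165 + 74 + 67 + 144 = 450.
Column 1: 81 + 88 + 116 + 165 = 450.
Column 2: 158 + 123 + 95 + 74 = 450.
Column 3: 151 + 130 + 102 + 67 = 450.
Column 4: 60 + 109 + 137 + 144 = 450.
All lines sum to 450.

Yes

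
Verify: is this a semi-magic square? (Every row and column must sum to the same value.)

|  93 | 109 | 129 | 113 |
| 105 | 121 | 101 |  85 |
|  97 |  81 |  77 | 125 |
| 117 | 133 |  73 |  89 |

Row 1: 93 + 109 + 129 + 113 = 444.
Row 2: 105 + 121 + 101 + 85 = 412.
Row 3: 97 + 81 + 77 + 125 = 380.
Row 4: 117 + 133 + 73 + 89 = 412.
Column 1: 93 + 105 + 97 + 117 = 412.
Column 2: 109 + 121 + 81 + 133 = 444.
Column 3: 129 + 101 + 77 + 73 = 380.
Column 4: 113 + 85 + 125 + 89 = 412.

No — column 1 sums to 412 but column 3 sums to 380.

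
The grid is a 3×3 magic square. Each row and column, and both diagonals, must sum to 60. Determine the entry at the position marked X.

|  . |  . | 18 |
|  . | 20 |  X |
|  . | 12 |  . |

From column 2, 60 − (20 + 12) gives (1,2) = 28.
Anti-diagonal must total 60; the given cells sum to 38, so (3,1) = 22.
Using row 1: 28 + 18 + ? → (1,1) = 60 − 46 = 14.
Row 3 must total 60; the given cells sum to 34, so (3,3) = 26.
Using column 1: 14 + 22 + ? → (2,1) = 60 − 36 = 24.
Column 3 must total 60; the given cells sum to 44, so (2,3) = 16.

16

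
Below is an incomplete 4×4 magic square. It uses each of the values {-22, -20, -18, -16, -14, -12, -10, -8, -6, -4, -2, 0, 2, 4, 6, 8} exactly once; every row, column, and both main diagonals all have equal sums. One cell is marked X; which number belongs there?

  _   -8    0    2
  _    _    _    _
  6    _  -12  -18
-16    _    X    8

The 16 entries sum to -112, so each line sums to -112/4 = -28.
Using row 1: -8 + 0 + 2 + ? → (1,1) = -28 − (-6) = -22.
Row 3: 6 + (-12) + (-18) + ? = -28, so (3,2) = -4.
Column 1 needs -28; the known cells sum to -32, so (2,1) = 4.
Column 4 needs -28; the known cells sum to -8, so (2,4) = -20.
Main diagonal: -22 + (-12) + 8 + ? = -28, so (2,2) = -2.
From anti-diagonal, -28 − (2 + (-4) + (-16)) gives (2,3) = -10.
Column 2 needs -28; the known cells sum to -14, so (4,2) = -14.
Using column 3: 0 + (-10) + (-12) + ? → (4,3) = -28 − (-22) = -6.

-6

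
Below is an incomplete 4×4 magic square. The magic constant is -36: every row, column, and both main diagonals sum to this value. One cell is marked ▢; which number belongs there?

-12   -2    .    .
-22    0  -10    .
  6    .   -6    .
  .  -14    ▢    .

4

Row 2: -22 + 0 + (-10) + ? = -36, so (2,4) = -4.
Column 1: -12 + (-22) + 6 + ? = -36, so (4,1) = -8.
Column 2 needs -36; the known cells sum to -16, so (3,2) = -20.
Main diagonal needs -36; the known cells sum to -18, so (4,4) = -18.
Anti-diagonal: -10 + (-20) + (-8) + ? = -36, so (1,4) = 2.
Using row 1: -12 + (-2) + 2 + ? → (1,3) = -36 − (-12) = -24.
From row 3, -36 − (6 + (-20) + (-6)) gives (3,4) = -16.
Row 4 needs -36; the known cells sum to -40, so (4,3) = 4.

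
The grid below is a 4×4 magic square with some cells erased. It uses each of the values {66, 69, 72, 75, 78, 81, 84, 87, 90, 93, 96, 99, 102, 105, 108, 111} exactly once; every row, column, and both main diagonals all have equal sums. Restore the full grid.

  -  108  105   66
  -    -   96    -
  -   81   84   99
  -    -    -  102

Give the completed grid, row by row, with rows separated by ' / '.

The 16 entries sum to 1416, so each line sums to 1416/4 = 354.
Using row 1: 108 + 105 + 66 + ? → (1,1) = 354 − 279 = 75.
From row 3, 354 − (81 + 84 + 99) gives (3,1) = 90.
From column 3, 354 − (105 + 96 + 84) gives (4,3) = 69.
The remaining cell in column 4 is (2,4) = 354 − 267 = 87.
Using main diagonal: 75 + 84 + 102 + ? → (2,2) = 354 − 261 = 93.
Anti-diagonal: 66 + 96 + 81 + ? = 354, so (4,1) = 111.
Row 2 needs 354; the known cells sum to 276, so (2,1) = 78.
Row 4 needs 354; the known cells sum to 282, so (4,2) = 72.

75 108 105 66 / 78 93 96 87 / 90 81 84 99 / 111 72 69 102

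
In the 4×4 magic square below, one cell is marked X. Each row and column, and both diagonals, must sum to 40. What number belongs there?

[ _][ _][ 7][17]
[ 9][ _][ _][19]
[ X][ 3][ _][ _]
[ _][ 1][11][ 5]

Using row 4: 1 + 11 + 5 + ? → (4,1) = 40 − 17 = 23.
Column 4 must total 40; the given cells sum to 41, so (3,4) = -1.
Anti-diagonal needs 40; the known cells sum to 43, so (2,3) = -3.
From row 2, 40 − (9 + (-3) + 19) gives (2,2) = 15.
From column 2, 40 − (15 + 3 + 1) gives (1,2) = 21.
Column 3 must total 40; the given cells sum to 15, so (3,3) = 25.
Main diagonal must total 40; the given cells sum to 45, so (1,1) = -5.
Row 3: 3 + 25 + (-1) + ? = 40, so (3,1) = 13.

13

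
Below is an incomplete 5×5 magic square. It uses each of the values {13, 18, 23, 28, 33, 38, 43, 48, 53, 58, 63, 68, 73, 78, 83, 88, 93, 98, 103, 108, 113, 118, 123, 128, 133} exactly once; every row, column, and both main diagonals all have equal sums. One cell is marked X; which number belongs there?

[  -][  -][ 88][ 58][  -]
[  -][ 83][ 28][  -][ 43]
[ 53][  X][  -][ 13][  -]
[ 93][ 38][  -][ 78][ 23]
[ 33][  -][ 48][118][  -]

The 25 entries sum to 1825, so each line sums to 1825/5 = 365.
Row 4 must total 365; the given cells sum to 232, so (4,3) = 133.
Column 3 needs 365; the known cells sum to 297, so (3,3) = 68.
Column 4 needs 365; the known cells sum to 267, so (2,4) = 98.
From anti-diagonal, 365 − (98 + 68 + 38 + 33) gives (1,5) = 128.
Using row 2: 83 + 28 + 98 + 43 + ? → (2,1) = 365 − 252 = 113.
The remaining cell in column 1 is (1,1) = 365 − 292 = 73.
The remaining cell in main diagonal is (5,5) = 365 − 302 = 63.
Row 1 needs 365; the known cells sum to 347, so (1,2) = 18.
Row 5: 33 + 48 + 118 + 63 + ? = 365, so (5,2) = 103.
The remaining cell in column 2 is (3,2) = 365 − 242 = 123.

123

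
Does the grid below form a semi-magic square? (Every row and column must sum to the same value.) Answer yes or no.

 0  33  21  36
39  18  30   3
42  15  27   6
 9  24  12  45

Row 1: 0 + 33 + 21 + 36 = 90.
Row 2: 39 + 18 + 30 + 3 = 90.
Row 3: 42 + 15 + 27 + 6 = 90.
Row 4: 9 + 24 + 12 + 45 = 90.
Column 1: 0 + 39 + 42 + 9 = 90.
Column 2: 33 + 18 + 15 + 24 = 90.
Column 3: 21 + 30 + 27 + 12 = 90.
Column 4: 36 + 3 + 6 + 45 = 90.
All lines sum to 90.

Yes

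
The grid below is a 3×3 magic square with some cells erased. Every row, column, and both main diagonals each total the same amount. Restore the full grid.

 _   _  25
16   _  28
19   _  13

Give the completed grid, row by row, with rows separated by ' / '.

Column 3 is already complete: 25 + 28 + 13 = 66, so that is the magic constant.
The remaining cell in row 2 is (2,2) = 66 − 44 = 22.
Row 3 must total 66; the given cells sum to 32, so (3,2) = 34.
Column 1 needs 66; the known cells sum to 35, so (1,1) = 31.
The remaining cell in column 2 is (1,2) = 66 − 56 = 10.

31 10 25 / 16 22 28 / 19 34 13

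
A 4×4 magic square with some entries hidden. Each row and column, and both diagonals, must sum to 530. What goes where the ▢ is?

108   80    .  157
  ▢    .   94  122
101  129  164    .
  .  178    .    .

The remaining cell in row 1 is (1,3) = 530 − 345 = 185.
The remaining cell in row 3 is (3,4) = 530 − 394 = 136.
Column 2: 80 + 129 + 178 + ? = 530, so (2,2) = 143.
Column 3: 185 + 94 + 164 + ? = 530, so (4,3) = 87.
Using column 4: 157 + 122 + 136 + ? → (4,4) = 530 − 415 = 115.
The remaining cell in anti-diagonal is (4,1) = 530 − 380 = 150.
Row 2: 143 + 94 + 122 + ? = 530, so (2,1) = 171.

171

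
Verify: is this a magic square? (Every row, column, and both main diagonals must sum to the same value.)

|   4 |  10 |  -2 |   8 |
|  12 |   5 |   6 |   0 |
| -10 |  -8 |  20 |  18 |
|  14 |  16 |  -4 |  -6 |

No — column 2 sums to 23 but row 3 sums to 20.

Row 1: 4 + 10 + (-2) + 8 = 20.
Row 2: 12 + 5 + 6 + 0 = 23.
Row 3: -10 + (-8) + 20 + 18 = 20.
Row 4: 14 + 16 + (-4) + (-6) = 20.
Column 1: 4 + 12 + (-10) + 14 = 20.
Column 2: 10 + 5 + (-8) + 16 = 23.
Column 3: -2 + 6 + 20 + (-4) = 20.
Column 4: 8 + 0 + 18 + (-6) = 20.
Main diagonal: 4 + 5 + 20 + (-6) = 23.
Anti-diagonal: 8 + 6 + (-8) + 14 = 20.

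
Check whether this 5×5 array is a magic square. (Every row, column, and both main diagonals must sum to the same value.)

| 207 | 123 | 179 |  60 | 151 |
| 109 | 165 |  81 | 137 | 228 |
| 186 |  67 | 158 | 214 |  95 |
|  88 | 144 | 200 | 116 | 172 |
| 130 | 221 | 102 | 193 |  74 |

Yes

Row 1: 207 + 123 + 179 + 60 + 151 = 720.
Row 2: 109 + 165 + 81 + 137 + 228 = 720.
Row 3: 186 + 67 + 158 + 214 + 95 = 720.
Row 4: 88 + 144 + 200 + 116 + 172 = 720.
Row 5: 130 + 221 + 102 + 193 + 74 = 720.
Column 1: 207 + 109 + 186 + 88 + 130 = 720.
Column 2: 123 + 165 + 67 + 144 + 221 = 720.
Column 3: 179 + 81 + 158 + 200 + 102 = 720.
Column 4: 60 + 137 + 214 + 116 + 193 = 720.
Column 5: 151 + 228 + 95 + 172 + 74 = 720.
Main diagonal: 207 + 165 + 158 + 116 + 74 = 720.
Anti-diagonal: 151 + 137 + 158 + 144 + 130 = 720.
All lines sum to 720.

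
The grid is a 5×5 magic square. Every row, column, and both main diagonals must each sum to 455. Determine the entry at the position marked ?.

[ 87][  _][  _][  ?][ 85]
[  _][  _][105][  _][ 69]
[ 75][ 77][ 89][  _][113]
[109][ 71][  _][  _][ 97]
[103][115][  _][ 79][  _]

Using row 3: 75 + 77 + 89 + 113 + ? → (3,4) = 455 − 354 = 101.
Using column 1: 87 + 75 + 109 + 103 + ? → (2,1) = 455 − 374 = 81.
The remaining cell in column 5 is (5,5) = 455 − 364 = 91.
Anti-diagonal needs 455; the known cells sum to 348, so (2,4) = 107.
The remaining cell in row 2 is (2,2) = 455 − 362 = 93.
From row 5, 455 − (103 + 115 + 79 + 91) gives (5,3) = 67.
Column 2: 93 + 77 + 71 + 115 + ? = 455, so (1,2) = 99.
The remaining cell in main diagonal is (4,4) = 455 − 360 = 95.
From row 4, 455 − (109 + 71 + 95 + 97) gives (4,3) = 83.
Column 3: 105 + 89 + 83 + 67 + ? = 455, so (1,3) = 111.
Column 4 must total 455; the given cells sum to 382, so (1,4) = 73.

73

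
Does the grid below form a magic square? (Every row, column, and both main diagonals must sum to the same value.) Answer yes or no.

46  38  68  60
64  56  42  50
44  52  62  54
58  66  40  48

Yes

Row 1: 46 + 38 + 68 + 60 = 212.
Row 2: 64 + 56 + 42 + 50 = 212.
Row 3: 44 + 52 + 62 + 54 = 212.
Row 4: 58 + 66 + 40 + 48 = 212.
Column 1: 46 + 64 + 44 + 58 = 212.
Column 2: 38 + 56 + 52 + 66 = 212.
Column 3: 68 + 42 + 62 + 40 = 212.
Column 4: 60 + 50 + 54 + 48 = 212.
Main diagonal: 46 + 56 + 62 + 48 = 212.
Anti-diagonal: 60 + 42 + 52 + 58 = 212.
All lines sum to 212.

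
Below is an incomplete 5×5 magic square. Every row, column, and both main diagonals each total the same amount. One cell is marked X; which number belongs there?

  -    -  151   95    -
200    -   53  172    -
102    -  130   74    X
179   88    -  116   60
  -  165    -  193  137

Column 4 is complete and sums to 650; that is the magic constant.
Row 4 must total 650; the given cells sum to 443, so (4,3) = 207.
The remaining cell in column 3 is (5,3) = 650 − 541 = 109.
Row 5: 165 + 109 + 193 + 137 + ? = 650, so (5,1) = 46.
Using column 1: 200 + 102 + 179 + 46 + ? → (1,1) = 650 − 527 = 123.
Main diagonal must total 650; the given cells sum to 506, so (2,2) = 144.
Anti-diagonal must total 650; the given cells sum to 436, so (1,5) = 214.
Row 1 must total 650; the given cells sum to 583, so (1,2) = 67.
Row 2 must total 650; the given cells sum to 569, so (2,5) = 81.
Column 2 needs 650; the known cells sum to 464, so (3,2) = 186.
The remaining cell in column 5 is (3,5) = 650 − 492 = 158.

158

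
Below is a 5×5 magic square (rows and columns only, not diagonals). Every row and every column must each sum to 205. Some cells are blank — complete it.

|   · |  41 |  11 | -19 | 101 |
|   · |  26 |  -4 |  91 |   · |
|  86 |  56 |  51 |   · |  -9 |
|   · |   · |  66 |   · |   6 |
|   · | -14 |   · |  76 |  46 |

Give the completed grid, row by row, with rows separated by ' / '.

71 41 11 -19 101 / 31 26 -4 91 61 / 86 56 51 21 -9 / 1 96 66 36 6 / 16 -14 81 76 46

Row 1 must total 205; the given cells sum to 134, so (1,1) = 71.
Row 3: 86 + 56 + 51 + (-9) + ? = 205, so (3,4) = 21.
The remaining cell in column 2 is (4,2) = 205 − 109 = 96.
Column 3 needs 205; the known cells sum to 124, so (5,3) = 81.
Column 4: -19 + 91 + 21 + 76 + ? = 205, so (4,4) = 36.
Column 5 must total 205; the given cells sum to 144, so (2,5) = 61.
Row 2 needs 205; the known cells sum to 174, so (2,1) = 31.
From row 4, 205 − (96 + 66 + 36 + 6) gives (4,1) = 1.
From row 5, 205 − (-14 + 81 + 76 + 46) gives (5,1) = 16.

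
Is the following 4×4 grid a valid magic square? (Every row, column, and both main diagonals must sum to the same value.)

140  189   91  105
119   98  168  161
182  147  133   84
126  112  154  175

No — row 1 sums to 525 but main diagonal sums to 546.

Row 1: 140 + 189 + 91 + 105 = 525.
Row 2: 119 + 98 + 168 + 161 = 546.
Row 3: 182 + 147 + 133 + 84 = 546.
Row 4: 126 + 112 + 154 + 175 = 567.
Column 1: 140 + 119 + 182 + 126 = 567.
Column 2: 189 + 98 + 147 + 112 = 546.
Column 3: 91 + 168 + 133 + 154 = 546.
Column 4: 105 + 161 + 84 + 175 = 525.
Main diagonal: 140 + 98 + 133 + 175 = 546.
Anti-diagonal: 105 + 168 + 147 + 126 = 546.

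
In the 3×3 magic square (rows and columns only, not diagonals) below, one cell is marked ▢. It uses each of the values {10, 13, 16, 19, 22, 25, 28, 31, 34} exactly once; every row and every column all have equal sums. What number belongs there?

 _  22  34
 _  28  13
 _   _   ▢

19

The 9 entries sum to 198, so each line sums to 198/3 = 66.
Row 1 needs 66; the known cells sum to 56, so (1,1) = 10.
Using row 2: 28 + 13 + ? → (2,1) = 66 − 41 = 25.
Using column 1: 10 + 25 + ? → (3,1) = 66 − 35 = 31.
Column 2 needs 66; the known cells sum to 50, so (3,2) = 16.
Column 3: 34 + 13 + ? = 66, so (3,3) = 19.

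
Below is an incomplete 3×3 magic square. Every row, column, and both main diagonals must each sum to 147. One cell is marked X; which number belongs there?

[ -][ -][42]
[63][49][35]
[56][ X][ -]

21

Using column 1: 63 + 56 + ? → (1,1) = 147 − 119 = 28.
The remaining cell in column 3 is (3,3) = 147 − 77 = 70.
Row 1: 28 + 42 + ? = 147, so (1,2) = 77.
Using row 3: 56 + 70 + ? → (3,2) = 147 − 126 = 21.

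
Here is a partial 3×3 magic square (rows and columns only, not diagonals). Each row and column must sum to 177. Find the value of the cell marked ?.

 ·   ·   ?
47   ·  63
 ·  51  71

Using row 2: 47 + 63 + ? → (2,2) = 177 − 110 = 67.
Row 3 must total 177; the given cells sum to 122, so (3,1) = 55.
From column 1, 177 − (47 + 55) gives (1,1) = 75.
The remaining cell in column 2 is (1,2) = 177 − 118 = 59.
The remaining cell in column 3 is (1,3) = 177 − 134 = 43.

43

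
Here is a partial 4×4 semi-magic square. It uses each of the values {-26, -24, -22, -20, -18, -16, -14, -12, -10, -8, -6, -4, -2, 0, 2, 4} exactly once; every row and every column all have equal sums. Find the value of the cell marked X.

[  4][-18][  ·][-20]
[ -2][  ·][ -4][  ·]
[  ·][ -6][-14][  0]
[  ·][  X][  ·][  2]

-8

The 16 entries sum to -176, so each line sums to -176/4 = -44.
From row 1, -44 − (4 + (-18) + (-20)) gives (1,3) = -10.
Using row 3: -6 + (-14) + 0 + ? → (3,1) = -44 − (-20) = -24.
Column 1 must total -44; the given cells sum to -22, so (4,1) = -22.
Column 3: -10 + (-4) + (-14) + ? = -44, so (4,3) = -16.
From column 4, -44 − (-20 + 0 + 2) gives (2,4) = -26.
From row 2, -44 − (-2 + (-4) + (-26)) gives (2,2) = -12.
Using row 4: -22 + (-16) + 2 + ? → (4,2) = -44 − (-36) = -8.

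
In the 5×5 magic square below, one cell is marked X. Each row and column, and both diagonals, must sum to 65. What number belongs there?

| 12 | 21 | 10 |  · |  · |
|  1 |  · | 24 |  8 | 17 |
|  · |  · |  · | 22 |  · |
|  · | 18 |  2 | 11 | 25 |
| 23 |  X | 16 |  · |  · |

From row 2, 65 − (1 + 24 + 8 + 17) gives (2,2) = 15.
From row 4, 65 − (18 + 2 + 11 + 25) gives (4,1) = 9.
The remaining cell in column 1 is (3,1) = 65 − 45 = 20.
Column 3: 10 + 24 + 2 + 16 + ? = 65, so (3,3) = 13.
The remaining cell in main diagonal is (5,5) = 65 − 51 = 14.
From anti-diagonal, 65 − (8 + 13 + 18 + 23) gives (1,5) = 3.
Using row 1: 12 + 21 + 10 + 3 + ? → (1,4) = 65 − 46 = 19.
Column 4 needs 65; the known cells sum to 60, so (5,4) = 5.
The remaining cell in column 5 is (3,5) = 65 − 59 = 6.
The remaining cell in row 3 is (3,2) = 65 − 61 = 4.
From row 5, 65 − (23 + 16 + 5 + 14) gives (5,2) = 7.

7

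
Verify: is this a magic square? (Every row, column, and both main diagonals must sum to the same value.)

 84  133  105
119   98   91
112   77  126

Row 1: 84 + 133 + 105 = 322.
Row 2: 119 + 98 + 91 = 308.
Row 3: 112 + 77 + 126 = 315.
Column 1: 84 + 119 + 112 = 315.
Column 2: 133 + 98 + 77 = 308.
Column 3: 105 + 91 + 126 = 322.
Main diagonal: 84 + 98 + 126 = 308.
Anti-diagonal: 105 + 98 + 112 = 315.

No — row 3 sums to 315 but row 1 sums to 322.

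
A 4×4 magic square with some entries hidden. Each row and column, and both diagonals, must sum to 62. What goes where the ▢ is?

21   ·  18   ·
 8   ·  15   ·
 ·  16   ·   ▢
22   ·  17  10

23

From row 4, 62 − (22 + 17 + 10) gives (4,2) = 13.
From column 1, 62 − (21 + 8 + 22) gives (3,1) = 11.
The remaining cell in column 3 is (3,3) = 62 − 50 = 12.
From main diagonal, 62 − (21 + 12 + 10) gives (2,2) = 19.
Anti-diagonal: 15 + 16 + 22 + ? = 62, so (1,4) = 9.
From row 1, 62 − (21 + 18 + 9) gives (1,2) = 14.
Row 2: 8 + 19 + 15 + ? = 62, so (2,4) = 20.
From row 3, 62 − (11 + 16 + 12) gives (3,4) = 23.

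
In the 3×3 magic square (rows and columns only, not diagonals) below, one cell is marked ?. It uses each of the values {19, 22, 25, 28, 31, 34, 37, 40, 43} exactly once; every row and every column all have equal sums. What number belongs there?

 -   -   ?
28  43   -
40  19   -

The 9 entries sum to 279, so each line sums to 279/3 = 93.
Row 2 must total 93; the given cells sum to 71, so (2,3) = 22.
Row 3: 40 + 19 + ? = 93, so (3,3) = 34.
Using column 1: 28 + 40 + ? → (1,1) = 93 − 68 = 25.
Column 2 needs 93; the known cells sum to 62, so (1,2) = 31.
Column 3 must total 93; the given cells sum to 56, so (1,3) = 37.

37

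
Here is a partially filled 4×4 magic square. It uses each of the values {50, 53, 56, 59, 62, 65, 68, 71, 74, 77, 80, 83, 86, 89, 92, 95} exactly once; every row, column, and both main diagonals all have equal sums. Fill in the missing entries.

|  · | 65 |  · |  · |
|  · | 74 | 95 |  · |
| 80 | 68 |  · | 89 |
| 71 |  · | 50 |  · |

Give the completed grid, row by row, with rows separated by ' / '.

The 16 entries sum to 1160, so each line sums to 1160/4 = 290.
From row 3, 290 − (80 + 68 + 89) gives (3,3) = 53.
From column 2, 290 − (65 + 74 + 68) gives (4,2) = 83.
Column 3: 95 + 53 + 50 + ? = 290, so (1,3) = 92.
From anti-diagonal, 290 − (95 + 68 + 71) gives (1,4) = 56.
Row 1 must total 290; the given cells sum to 213, so (1,1) = 77.
Row 4: 71 + 83 + 50 + ? = 290, so (4,4) = 86.
Column 1 needs 290; the known cells sum to 228, so (2,1) = 62.
The remaining cell in column 4 is (2,4) = 290 − 231 = 59.

77 65 92 56 / 62 74 95 59 / 80 68 53 89 / 71 83 50 86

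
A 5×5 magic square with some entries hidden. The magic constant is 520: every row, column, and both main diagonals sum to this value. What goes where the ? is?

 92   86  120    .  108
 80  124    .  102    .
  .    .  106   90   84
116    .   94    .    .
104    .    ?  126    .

Using row 1: 92 + 86 + 120 + 108 + ? → (1,4) = 520 − 406 = 114.
Column 1 must total 520; the given cells sum to 392, so (3,1) = 128.
Column 4: 114 + 102 + 90 + 126 + ? = 520, so (4,4) = 88.
Using main diagonal: 92 + 124 + 106 + 88 + ? → (5,5) = 520 − 410 = 110.
Anti-diagonal must total 520; the given cells sum to 420, so (4,2) = 100.
Row 3 must total 520; the given cells sum to 408, so (3,2) = 112.
Using row 4: 116 + 100 + 94 + 88 + ? → (4,5) = 520 − 398 = 122.
From column 2, 520 − (86 + 124 + 112 + 100) gives (5,2) = 98.
Column 5: 108 + 84 + 122 + 110 + ? = 520, so (2,5) = 96.
Row 2: 80 + 124 + 102 + 96 + ? = 520, so (2,3) = 118.
The remaining cell in row 5 is (5,3) = 520 − 438 = 82.

82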